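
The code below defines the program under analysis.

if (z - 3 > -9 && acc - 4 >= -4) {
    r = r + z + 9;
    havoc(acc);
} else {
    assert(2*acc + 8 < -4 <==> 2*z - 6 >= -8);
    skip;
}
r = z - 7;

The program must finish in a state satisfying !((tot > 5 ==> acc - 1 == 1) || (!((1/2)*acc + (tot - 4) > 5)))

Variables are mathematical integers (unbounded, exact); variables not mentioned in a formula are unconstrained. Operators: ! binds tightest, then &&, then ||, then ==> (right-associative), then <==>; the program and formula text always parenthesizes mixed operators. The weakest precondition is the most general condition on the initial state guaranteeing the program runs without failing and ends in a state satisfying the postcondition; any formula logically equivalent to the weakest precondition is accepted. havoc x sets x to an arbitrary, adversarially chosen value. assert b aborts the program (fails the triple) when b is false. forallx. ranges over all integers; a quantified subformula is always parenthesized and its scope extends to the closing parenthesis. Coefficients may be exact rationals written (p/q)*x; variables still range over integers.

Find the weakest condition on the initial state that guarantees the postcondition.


Working backward. After the program, the postcondition !((tot > 5 ==> acc - 1 == 1) || (!((1/2)*acc + (tot - 4) > 5))) must hold; in canonical form it is !((tot > 5 ==> acc == 2) || (!((1/2)*acc + tot > 9))).
Before r := z - 7: !((tot > 5 ==> acc == 2) || (!((1/2)*acc + tot > 9)))
Then branch requires forall acc_1. (!((tot > 5 ==> acc_1 == 2) || (!((1/2)*acc_1 + tot > 9)))); else branch requires (2*acc < -12 <==> 2*z >= -2) && (!((tot > 5 ==> acc == 2) || (!((1/2)*acc + tot > 9)))).
Before the if: ((z > -6 && acc >= 0) ==> (forall acc_1. (!((tot > 5 ==> acc_1 == 2) || (!((1/2)*acc_1 + tot > 9)))))) && ((!(z > -6 && acc >= 0)) ==> ((2*acc < -12 <==> 2*z >= -2) && (!((tot > 5 ==> acc == 2) || (!((1/2)*acc + tot > 9))))))
Answer: WP = ((z > -6 && acc >= 0) ==> (forall acc_1. (!((tot > 5 ==> acc_1 == 2) || (!((1/2)*acc_1 + tot > 9)))))) && ((!(z > -6 && acc >= 0)) ==> ((2*acc < -12 <==> 2*z >= -2) && (!((tot > 5 ==> acc == 2) || (!((1/2)*acc + tot > 9))))))


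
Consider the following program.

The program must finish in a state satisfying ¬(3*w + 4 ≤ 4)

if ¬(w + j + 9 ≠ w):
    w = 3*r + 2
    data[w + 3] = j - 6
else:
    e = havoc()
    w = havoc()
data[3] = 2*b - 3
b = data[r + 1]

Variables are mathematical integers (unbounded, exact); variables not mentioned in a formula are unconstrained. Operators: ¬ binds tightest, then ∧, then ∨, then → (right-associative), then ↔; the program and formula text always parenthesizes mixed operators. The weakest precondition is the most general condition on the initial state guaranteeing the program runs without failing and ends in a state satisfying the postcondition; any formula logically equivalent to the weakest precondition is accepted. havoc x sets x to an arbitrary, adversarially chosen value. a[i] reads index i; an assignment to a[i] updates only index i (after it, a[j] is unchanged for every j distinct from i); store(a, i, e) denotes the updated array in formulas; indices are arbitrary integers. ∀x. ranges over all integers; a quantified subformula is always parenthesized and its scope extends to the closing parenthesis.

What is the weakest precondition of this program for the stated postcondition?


Working backward. After the program, the postcondition ¬(3*w + 4 ≤ 4) must hold; in canonical form it is ¬(3*w ≤ 0).
Before b := data[r + 1]: ¬(3*w ≤ 0)
Before data[3] := 2*b - 3: ¬(3*w ≤ 0)
Then branch requires ¬(9*r ≤ -6); else branch requires ∀w_1. (¬(3*w_1 ≤ 0)).
Before the if: ((¬(j ≠ -9)) → (¬(9*r ≤ -6))) ∧ (j ≠ -9 → (∀w_1. (¬(3*w_1 ≤ 0))))
Answer: WP = ((¬(j ≠ -9)) → (¬(9*r ≤ -6))) ∧ (j ≠ -9 → (∀w_1. (¬(3*w_1 ≤ 0))))


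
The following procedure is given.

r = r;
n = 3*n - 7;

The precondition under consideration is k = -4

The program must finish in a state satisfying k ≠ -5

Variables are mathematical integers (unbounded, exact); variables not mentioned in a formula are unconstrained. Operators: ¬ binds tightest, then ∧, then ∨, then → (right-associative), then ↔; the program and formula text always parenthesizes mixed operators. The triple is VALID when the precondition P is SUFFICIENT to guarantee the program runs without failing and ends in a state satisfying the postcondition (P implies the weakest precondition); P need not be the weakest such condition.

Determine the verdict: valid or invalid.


Working backward. After the program, k ≠ -5 must hold.
Before n := 3*n - 7: k ≠ -5
Before r := r: k ≠ -5
The weakest precondition is k ≠ -5.
Check whether k = -4 implies it.
Every state satisfying the precondition satisfies the weakest precondition: the implication holds.
Answer: valid


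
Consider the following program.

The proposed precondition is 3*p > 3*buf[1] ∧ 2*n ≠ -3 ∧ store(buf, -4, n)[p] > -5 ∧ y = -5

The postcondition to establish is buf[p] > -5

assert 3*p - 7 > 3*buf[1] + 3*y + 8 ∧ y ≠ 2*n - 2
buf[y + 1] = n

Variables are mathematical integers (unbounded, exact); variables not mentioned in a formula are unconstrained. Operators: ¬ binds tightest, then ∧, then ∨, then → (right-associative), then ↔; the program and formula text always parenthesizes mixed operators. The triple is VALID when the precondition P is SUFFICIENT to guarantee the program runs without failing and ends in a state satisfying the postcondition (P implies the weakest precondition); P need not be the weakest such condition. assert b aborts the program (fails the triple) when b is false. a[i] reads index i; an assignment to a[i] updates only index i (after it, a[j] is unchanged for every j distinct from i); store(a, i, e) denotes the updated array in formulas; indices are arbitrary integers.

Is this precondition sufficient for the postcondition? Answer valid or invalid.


Working backward. After the program, buf[p] > -5 must hold.
Before buf[y + 1] := n: store(buf, y + 1, n)[p] > -5
Before assert 3*p - 7 > 3*buf[1] + 3*y + 8 ∧ y ≠ 2*n - 2: 3*p > 3*buf[1] + 3*y + 15 ∧ y ≠ 2*n - 2 ∧ store(buf, y + 1, n)[p] > -5
The weakest precondition is 3*p > 3*buf[1] + 3*y + 15 ∧ y ≠ 2*n - 2 ∧ store(buf, y + 1, n)[p] > -5.
Check whether 3*p > 3*buf[1] ∧ 2*n ≠ -3 ∧ store(buf, -4, n)[p] > -5 ∧ y = -5 implies it.
Every state satisfying the precondition satisfies the weakest precondition: the implication holds.
Answer: valid


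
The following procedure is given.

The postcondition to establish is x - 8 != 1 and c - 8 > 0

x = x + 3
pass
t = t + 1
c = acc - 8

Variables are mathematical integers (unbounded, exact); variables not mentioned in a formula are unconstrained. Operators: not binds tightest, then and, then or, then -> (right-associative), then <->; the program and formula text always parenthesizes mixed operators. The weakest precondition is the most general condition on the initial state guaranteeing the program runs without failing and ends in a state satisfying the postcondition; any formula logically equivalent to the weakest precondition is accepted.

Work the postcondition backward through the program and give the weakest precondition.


Working backward. After the program, the postcondition x - 8 != 1 and c - 8 > 0 must hold; in canonical form it is x != 9 and c > 8.
Before c := acc - 8: x != 9 and acc > 16
Before t := t + 1: x != 9 and acc > 16
Before skip: x != 9 and acc > 16
Before x := x + 3: x != 6 and acc > 16
Answer: WP = x != 6 and acc > 16


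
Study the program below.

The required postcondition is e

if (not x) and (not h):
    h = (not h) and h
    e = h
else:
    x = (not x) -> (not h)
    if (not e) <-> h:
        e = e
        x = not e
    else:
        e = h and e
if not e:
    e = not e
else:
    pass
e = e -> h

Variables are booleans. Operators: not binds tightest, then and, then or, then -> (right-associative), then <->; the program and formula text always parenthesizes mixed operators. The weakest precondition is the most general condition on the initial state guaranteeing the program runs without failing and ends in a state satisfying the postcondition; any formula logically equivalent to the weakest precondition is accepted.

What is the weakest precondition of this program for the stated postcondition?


Working backward. After the program, e must hold.
Before e := e -> h: e -> h
Then branch requires (not e) -> h; else branch requires e -> h.
Before the if: ((not e) -> ((not e) -> h)) and (e -> (e -> h))
Then branch requires false; else branch requires (((not e) <-> h) -> (((not e) -> ((not e) -> h)) and (e -> (e -> h)))) and ((not ((not e) <-> h)) -> (((not (h and e)) -> ((not (h and e)) -> h)) and ((h and e) -> ((h and e) -> h)))).
Before the if: (not ((not x) and (not h))) and ((not ((not x) and (not h))) -> ((((not e) <-> h) -> (((not e) -> ((not e) -> h)) and (e -> (e -> h)))) and ((not ((not e) <-> h)) -> (((not (h and e)) -> ((not (h and e)) -> h)) and ((h and e) -> ((h and e) -> h))))))
Answer: WP = (not ((not x) and (not h))) and ((not ((not x) and (not h))) -> ((((not e) <-> h) -> (((not e) -> ((not e) -> h)) and (e -> (e -> h)))) and ((not ((not e) <-> h)) -> (((not (h and e)) -> ((not (h and e)) -> h)) and ((h and e) -> ((h and e) -> h))))))


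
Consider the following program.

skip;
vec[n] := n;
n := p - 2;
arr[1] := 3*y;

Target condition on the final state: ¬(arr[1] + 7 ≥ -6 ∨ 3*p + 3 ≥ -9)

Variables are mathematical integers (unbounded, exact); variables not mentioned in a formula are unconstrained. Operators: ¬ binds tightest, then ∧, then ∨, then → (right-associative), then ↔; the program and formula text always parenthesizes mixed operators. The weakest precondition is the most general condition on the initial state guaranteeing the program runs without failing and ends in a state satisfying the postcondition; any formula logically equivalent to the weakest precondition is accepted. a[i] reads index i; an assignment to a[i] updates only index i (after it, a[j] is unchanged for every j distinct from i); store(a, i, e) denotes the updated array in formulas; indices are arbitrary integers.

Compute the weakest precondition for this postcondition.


Working backward. After the program, the postcondition ¬(arr[1] + 7 ≥ -6 ∨ 3*p + 3 ≥ -9) must hold; in canonical form it is ¬(arr[1] ≥ -13 ∨ 3*p ≥ -12).
Before arr[1] := 3*y: ¬(3*y ≥ -13 ∨ 3*p ≥ -12)
Before n := p - 2: ¬(3*y ≥ -13 ∨ 3*p ≥ -12)
Before vec[n] := n: ¬(3*y ≥ -13 ∨ 3*p ≥ -12)
Before skip: ¬(3*y ≥ -13 ∨ 3*p ≥ -12)
Answer: WP = ¬(3*y ≥ -13 ∨ 3*p ≥ -12)


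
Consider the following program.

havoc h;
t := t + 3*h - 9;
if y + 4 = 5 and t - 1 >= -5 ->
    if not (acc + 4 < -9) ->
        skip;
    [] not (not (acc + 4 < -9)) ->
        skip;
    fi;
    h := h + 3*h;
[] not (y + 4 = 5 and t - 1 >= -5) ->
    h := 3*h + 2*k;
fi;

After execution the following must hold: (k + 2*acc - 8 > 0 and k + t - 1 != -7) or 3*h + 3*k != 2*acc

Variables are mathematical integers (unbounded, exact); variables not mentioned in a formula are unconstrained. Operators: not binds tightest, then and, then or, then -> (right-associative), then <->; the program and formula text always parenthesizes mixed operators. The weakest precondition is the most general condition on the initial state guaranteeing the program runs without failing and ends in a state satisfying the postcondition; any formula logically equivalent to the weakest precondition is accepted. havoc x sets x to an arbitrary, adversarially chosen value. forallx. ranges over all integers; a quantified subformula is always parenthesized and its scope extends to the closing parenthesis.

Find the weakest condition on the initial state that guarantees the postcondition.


Working backward. After the program, the postcondition (k + 2*acc - 8 > 0 and k + t - 1 != -7) or 3*h + 3*k != 2*acc must hold; in canonical form it is (2*acc + k > 8 and k + t != -6) or 3*h + 3*k != 2*acc.
Then branch requires ((not (acc < -13)) -> ((2*acc + k > 8 and k + t != -6) or 12*h + 3*k != 2*acc)) and (acc < -13 -> ((2*acc + k > 8 and k + t != -6) or 12*h + 3*k != 2*acc)); else branch requires (2*acc + k > 8 and k + t != -6) or 9*h + 9*k != 2*acc.
Before the if: ((y = 1 and t >= -4) -> (((not (acc < -13)) -> ((2*acc + k > 8 and k + t != -6) or 12*h + 3*k != 2*acc)) and (acc < -13 -> ((2*acc + k > 8 and k + t != -6) or 12*h + 3*k != 2*acc)))) and ((not (y = 1 and t >= -4)) -> ((2*acc + k > 8 and k + t != -6) or 9*h + 9*k != 2*acc))
Before t := t + 3*h - 9: ((y = 1 and 3*h + t >= 5) -> (((not (acc < -13)) -> ((2*acc + k > 8 and 3*h + k + t != 3) or 12*h + 3*k != 2*acc)) and (acc < -13 -> ((2*acc + k > 8 and 3*h + k + t != 3) or 12*h + 3*k != 2*acc)))) and ((not (y = 1 and 3*h + t >= 5)) -> ((2*acc + k > 8 and 3*h + k + t != 3) or 9*h + 9*k != 2*acc))
Before havoc h: forall h_1. (((y = 1 and 3*h_1 + t >= 5) -> (((not (acc < -13)) -> ((2*acc + k > 8 and 3*h_1 + k + t != 3) or 12*h_1 + 3*k != 2*acc)) and (acc < -13 -> ((2*acc + k > 8 and 3*h_1 + k + t != 3) or 12*h_1 + 3*k != 2*acc)))) and ((not (y = 1 and 3*h_1 + t >= 5)) -> ((2*acc + k > 8 and 3*h_1 + k + t != 3) or 9*h_1 + 9*k != 2*acc)))
Answer: WP = forall h_1. (((y = 1 and 3*h_1 + t >= 5) -> (((not (acc < -13)) -> ((2*acc + k > 8 and 3*h_1 + k + t != 3) or 12*h_1 + 3*k != 2*acc)) and (acc < -13 -> ((2*acc + k > 8 and 3*h_1 + k + t != 3) or 12*h_1 + 3*k != 2*acc)))) and ((not (y = 1 and 3*h_1 + t >= 5)) -> ((2*acc + k > 8 and 3*h_1 + k + t != 3) or 9*h_1 + 9*k != 2*acc)))


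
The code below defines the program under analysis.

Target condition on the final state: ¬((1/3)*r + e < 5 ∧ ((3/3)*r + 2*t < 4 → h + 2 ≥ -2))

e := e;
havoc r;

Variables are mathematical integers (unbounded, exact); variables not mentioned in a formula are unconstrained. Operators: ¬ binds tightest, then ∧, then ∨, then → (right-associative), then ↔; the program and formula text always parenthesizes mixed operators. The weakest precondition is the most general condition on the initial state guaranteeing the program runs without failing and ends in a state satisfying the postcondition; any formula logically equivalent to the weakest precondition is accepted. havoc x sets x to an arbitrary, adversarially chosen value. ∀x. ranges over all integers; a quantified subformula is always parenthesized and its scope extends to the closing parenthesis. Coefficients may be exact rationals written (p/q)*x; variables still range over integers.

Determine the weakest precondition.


Working backward. After the program, the postcondition ¬((1/3)*r + e < 5 ∧ ((3/3)*r + 2*t < 4 → h + 2 ≥ -2)) must hold; in canonical form it is ¬(e + (1/3)*r < 5 ∧ (r + 2*t < 4 → h ≥ -4)).
Before havoc r: ∀r_1. (¬(e + (1/3)*r_1 < 5 ∧ (r_1 + 2*t < 4 → h ≥ -4)))
Before e := e: ∀r_1. (¬(e + (1/3)*r_1 < 5 ∧ (r_1 + 2*t < 4 → h ≥ -4)))
Answer: WP = ∀r_1. (¬(e + (1/3)*r_1 < 5 ∧ (r_1 + 2*t < 4 → h ≥ -4)))


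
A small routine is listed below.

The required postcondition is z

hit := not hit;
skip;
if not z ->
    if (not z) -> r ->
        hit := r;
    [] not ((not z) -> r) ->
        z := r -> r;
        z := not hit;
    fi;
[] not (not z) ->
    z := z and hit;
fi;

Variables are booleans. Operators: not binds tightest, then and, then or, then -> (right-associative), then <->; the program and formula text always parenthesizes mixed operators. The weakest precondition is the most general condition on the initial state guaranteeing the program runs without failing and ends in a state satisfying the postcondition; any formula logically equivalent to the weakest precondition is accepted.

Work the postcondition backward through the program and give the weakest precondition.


Working backward. After the program, z must hold.
Then branch requires (((not z) -> r) -> z) and ((not ((not z) -> r)) -> (not hit)); else branch requires z and hit.
Before the if: ((not z) -> ((((not z) -> r) -> z) and ((not ((not z) -> r)) -> (not hit)))) and (z -> (z and hit))
Before skip: ((not z) -> ((((not z) -> r) -> z) and ((not ((not z) -> r)) -> (not hit)))) and (z -> (z and hit))
Before hit := not hit: ((not z) -> ((((not z) -> r) -> z) and ((not ((not z) -> r)) -> hit))) and (z -> (z and (not hit)))
Answer: WP = ((not z) -> ((((not z) -> r) -> z) and ((not ((not z) -> r)) -> hit))) and (z -> (z and (not hit)))


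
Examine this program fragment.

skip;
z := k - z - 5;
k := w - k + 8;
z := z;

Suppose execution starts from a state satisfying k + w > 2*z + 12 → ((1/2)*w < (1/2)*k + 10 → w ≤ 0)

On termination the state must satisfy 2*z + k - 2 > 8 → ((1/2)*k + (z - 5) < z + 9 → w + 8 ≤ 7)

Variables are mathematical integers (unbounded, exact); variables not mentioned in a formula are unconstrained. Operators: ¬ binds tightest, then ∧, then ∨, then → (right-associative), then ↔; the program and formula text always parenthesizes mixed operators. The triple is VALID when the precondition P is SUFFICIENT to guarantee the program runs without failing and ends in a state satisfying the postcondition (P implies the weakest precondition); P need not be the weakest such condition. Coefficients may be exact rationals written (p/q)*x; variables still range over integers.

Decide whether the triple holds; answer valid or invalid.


Working backward. After the program, the postcondition 2*z + k - 2 > 8 → ((1/2)*k + (z - 5) < z + 9 → w + 8 ≤ 7) must hold; in canonical form it is k + 2*z > 10 → ((1/2)*k < 14 → w ≤ -1).
Before z := z: k + 2*z > 10 → ((1/2)*k < 14 → w ≤ -1)
Before k := w - k + 8: w + 2*z > k + 2 → ((1/2)*w < (1/2)*k + 10 → w ≤ -1)
Before z := k - z - 5: k + w > 2*z + 12 → ((1/2)*w < (1/2)*k + 10 → w ≤ -1)
Before skip: k + w > 2*z + 12 → ((1/2)*w < (1/2)*k + 10 → w ≤ -1)
The weakest precondition is k + w > 2*z + 12 → ((1/2)*w < (1/2)*k + 10 → w ≤ -1).
Check whether k + w > 2*z + 12 → ((1/2)*w < (1/2)*k + 10 → w ≤ 0) implies it.
Countermodel: at the initial state k = 13, w = 0, z = 0, the precondition holds but the weakest precondition fails.
Answer: invalid


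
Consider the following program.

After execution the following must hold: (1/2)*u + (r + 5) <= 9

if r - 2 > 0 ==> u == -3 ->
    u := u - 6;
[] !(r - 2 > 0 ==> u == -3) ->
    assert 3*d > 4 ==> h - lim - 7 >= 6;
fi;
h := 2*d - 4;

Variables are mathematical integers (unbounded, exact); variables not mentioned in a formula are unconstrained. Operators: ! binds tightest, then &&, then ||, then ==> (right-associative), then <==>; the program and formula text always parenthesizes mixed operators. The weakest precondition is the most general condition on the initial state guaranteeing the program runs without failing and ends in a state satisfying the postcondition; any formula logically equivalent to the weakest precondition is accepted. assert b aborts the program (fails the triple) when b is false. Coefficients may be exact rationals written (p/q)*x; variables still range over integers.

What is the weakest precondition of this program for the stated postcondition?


Working backward. After the program, the postcondition (1/2)*u + (r + 5) <= 9 must hold; in canonical form it is r + (1/2)*u <= 4.
Before h := 2*d - 4: r + (1/2)*u <= 4
Then branch requires r + (1/2)*u <= 7; else branch requires (3*d > 4 ==> h >= lim + 13) && r + (1/2)*u <= 4.
Before the if: ((r > 2 ==> u == -3) ==> r + (1/2)*u <= 7) && ((!(r > 2 ==> u == -3)) ==> ((3*d > 4 ==> h >= lim + 13) && r + (1/2)*u <= 4))
Answer: WP = ((r > 2 ==> u == -3) ==> r + (1/2)*u <= 7) && ((!(r > 2 ==> u == -3)) ==> ((3*d > 4 ==> h >= lim + 13) && r + (1/2)*u <= 4))


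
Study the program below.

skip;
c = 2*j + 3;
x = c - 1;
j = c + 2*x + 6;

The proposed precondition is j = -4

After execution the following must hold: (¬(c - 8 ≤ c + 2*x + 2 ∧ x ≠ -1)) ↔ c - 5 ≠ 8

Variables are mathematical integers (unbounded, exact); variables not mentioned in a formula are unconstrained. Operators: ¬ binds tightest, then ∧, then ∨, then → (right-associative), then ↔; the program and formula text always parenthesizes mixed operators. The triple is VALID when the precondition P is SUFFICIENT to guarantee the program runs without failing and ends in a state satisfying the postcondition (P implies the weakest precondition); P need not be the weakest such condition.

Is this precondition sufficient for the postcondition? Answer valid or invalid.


Working backward. After the program, the postcondition (¬(c - 8 ≤ c + 2*x + 2 ∧ x ≠ -1)) ↔ c - 5 ≠ 8 must hold; in canonical form it is (¬(2*x ≥ -10 ∧ x ≠ -1)) ↔ c ≠ 13.
Before j := c + 2*x + 6: (¬(2*x ≥ -10 ∧ x ≠ -1)) ↔ c ≠ 13
Before x := c - 1: (¬(2*c ≥ -8 ∧ c ≠ 0)) ↔ c ≠ 13
Before c := 2*j + 3: (¬(4*j ≥ -14 ∧ 2*j ≠ -3)) ↔ 2*j ≠ 10
Before skip: (¬(4*j ≥ -14 ∧ 2*j ≠ -3)) ↔ 2*j ≠ 10
The weakest precondition is (¬(4*j ≥ -14 ∧ 2*j ≠ -3)) ↔ 2*j ≠ 10.
Check whether j = -4 implies it.
Every state satisfying the precondition satisfies the weakest precondition: the implication holds.
Answer: valid


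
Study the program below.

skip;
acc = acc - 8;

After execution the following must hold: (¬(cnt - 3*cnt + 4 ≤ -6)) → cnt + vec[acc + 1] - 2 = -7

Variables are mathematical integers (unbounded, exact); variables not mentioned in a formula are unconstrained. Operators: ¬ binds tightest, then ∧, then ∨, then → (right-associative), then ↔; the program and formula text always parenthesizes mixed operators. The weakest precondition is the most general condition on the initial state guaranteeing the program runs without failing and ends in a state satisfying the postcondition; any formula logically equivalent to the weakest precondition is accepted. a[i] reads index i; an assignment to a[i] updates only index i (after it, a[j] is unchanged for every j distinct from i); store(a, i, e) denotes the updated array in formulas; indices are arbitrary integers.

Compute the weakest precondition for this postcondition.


Working backward. After the program, the postcondition (¬(cnt - 3*cnt + 4 ≤ -6)) → cnt + vec[acc + 1] - 2 = -7 must hold; in canonical form it is (¬(2*cnt ≥ 10)) → vec[acc + 1] + cnt = -5.
Before acc := acc - 8: (¬(2*cnt ≥ 10)) → vec[acc - 7] + cnt = -5
Before skip: (¬(2*cnt ≥ 10)) → vec[acc - 7] + cnt = -5
Answer: WP = (¬(2*cnt ≥ 10)) → vec[acc - 7] + cnt = -5


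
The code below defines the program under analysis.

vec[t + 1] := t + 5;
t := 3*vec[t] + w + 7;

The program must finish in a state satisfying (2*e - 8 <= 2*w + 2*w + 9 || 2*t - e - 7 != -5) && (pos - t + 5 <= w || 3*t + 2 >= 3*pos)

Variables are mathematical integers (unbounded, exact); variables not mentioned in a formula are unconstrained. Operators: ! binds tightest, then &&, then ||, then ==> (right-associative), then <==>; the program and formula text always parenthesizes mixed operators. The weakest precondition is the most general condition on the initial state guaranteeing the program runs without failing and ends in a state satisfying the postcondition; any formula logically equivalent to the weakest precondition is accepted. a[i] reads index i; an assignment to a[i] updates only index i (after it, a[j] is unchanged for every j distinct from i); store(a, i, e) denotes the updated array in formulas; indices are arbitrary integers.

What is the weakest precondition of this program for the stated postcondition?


Working backward. After the program, the postcondition (2*e - 8 <= 2*w + 2*w + 9 || 2*t - e - 7 != -5) && (pos - t + 5 <= w || 3*t + 2 >= 3*pos) must hold; in canonical form it is (2*e <= 4*w + 17 || 2*t != e + 2) && (pos <= t + w - 5 || 3*t >= 3*pos - 2).
Before t := 3*vec[t] + w + 7: (2*e <= 4*w + 17 || 6*vec[t] + 2*w != e - 12) && (pos <= 3*vec[t] + 2*w + 2 || 9*vec[t] + 3*w >= 3*pos - 23)
Before vec[t + 1] := t + 5: (2*e <= 4*w + 17 || 6*store(vec, t + 1, t + 5)[t] + 2*w != e - 12) && (pos <= 3*store(vec, t + 1, t + 5)[t] + 2*w + 2 || 9*store(vec, t + 1, t + 5)[t] + 3*w >= 3*pos - 23)
Answer: WP = (2*e <= 4*w + 17 || 6*store(vec, t + 1, t + 5)[t] + 2*w != e - 12) && (pos <= 3*store(vec, t + 1, t + 5)[t] + 2*w + 2 || 9*store(vec, t + 1, t + 5)[t] + 3*w >= 3*pos - 23)


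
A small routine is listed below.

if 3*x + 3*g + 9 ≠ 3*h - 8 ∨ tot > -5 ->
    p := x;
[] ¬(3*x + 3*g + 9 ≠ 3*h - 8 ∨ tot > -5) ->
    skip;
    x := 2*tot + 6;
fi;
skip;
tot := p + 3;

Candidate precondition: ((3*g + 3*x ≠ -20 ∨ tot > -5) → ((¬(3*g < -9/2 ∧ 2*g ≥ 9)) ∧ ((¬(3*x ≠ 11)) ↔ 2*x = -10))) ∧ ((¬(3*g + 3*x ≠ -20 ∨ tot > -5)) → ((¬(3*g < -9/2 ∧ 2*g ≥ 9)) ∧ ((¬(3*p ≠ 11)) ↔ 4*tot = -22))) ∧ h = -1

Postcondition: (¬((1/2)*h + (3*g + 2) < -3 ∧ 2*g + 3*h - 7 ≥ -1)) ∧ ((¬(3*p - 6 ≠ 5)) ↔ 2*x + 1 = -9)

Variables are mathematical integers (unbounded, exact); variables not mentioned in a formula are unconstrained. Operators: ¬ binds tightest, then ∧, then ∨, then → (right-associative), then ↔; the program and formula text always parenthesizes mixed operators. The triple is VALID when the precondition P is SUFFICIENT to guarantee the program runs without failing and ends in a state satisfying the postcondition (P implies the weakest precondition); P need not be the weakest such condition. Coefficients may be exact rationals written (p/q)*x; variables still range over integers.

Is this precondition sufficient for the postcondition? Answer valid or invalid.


Working backward. After the program, the postcondition (¬((1/2)*h + (3*g + 2) < -3 ∧ 2*g + 3*h - 7 ≥ -1)) ∧ ((¬(3*p - 6 ≠ 5)) ↔ 2*x + 1 = -9) must hold; in canonical form it is (¬(3*g + (1/2)*h < -5 ∧ 2*g + 3*h ≥ 6)) ∧ ((¬(3*p ≠ 11)) ↔ 2*x = -10).
Before tot := p + 3: (¬(3*g + (1/2)*h < -5 ∧ 2*g + 3*h ≥ 6)) ∧ ((¬(3*p ≠ 11)) ↔ 2*x = -10)
Before skip: (¬(3*g + (1/2)*h < -5 ∧ 2*g + 3*h ≥ 6)) ∧ ((¬(3*p ≠ 11)) ↔ 2*x = -10)
Then branch requires (¬(3*g + (1/2)*h < -5 ∧ 2*g + 3*h ≥ 6)) ∧ ((¬(3*x ≠ 11)) ↔ 2*x = -10); else branch requires (¬(3*g + (1/2)*h < -5 ∧ 2*g + 3*h ≥ 6)) ∧ ((¬(3*p ≠ 11)) ↔ 4*tot = -22).
Before the if: ((3*g + 3*x ≠ 3*h - 17 ∨ tot > -5) → ((¬(3*g + (1/2)*h < -5 ∧ 2*g + 3*h ≥ 6)) ∧ ((¬(3*x ≠ 11)) ↔ 2*x = -10))) ∧ ((¬(3*g + 3*x ≠ 3*h - 17 ∨ tot > -5)) → ((¬(3*g + (1/2)*h < -5 ∧ 2*g + 3*h ≥ 6)) ∧ ((¬(3*p ≠ 11)) ↔ 4*tot = -22)))
The weakest precondition is ((3*g + 3*x ≠ 3*h - 17 ∨ tot > -5) → ((¬(3*g + (1/2)*h < -5 ∧ 2*g + 3*h ≥ 6)) ∧ ((¬(3*x ≠ 11)) ↔ 2*x = -10))) ∧ ((¬(3*g + 3*x ≠ 3*h - 17 ∨ tot > -5)) → ((¬(3*g + (1/2)*h < -5 ∧ 2*g + 3*h ≥ 6)) ∧ ((¬(3*p ≠ 11)) ↔ 4*tot = -22))).
Check whether ((3*g + 3*x ≠ -20 ∨ tot > -5) → ((¬(3*g < -9/2 ∧ 2*g ≥ 9)) ∧ ((¬(3*x ≠ 11)) ↔ 2*x = -10))) ∧ ((¬(3*g + 3*x ≠ -20 ∨ tot > -5)) → ((¬(3*g < -9/2 ∧ 2*g ≥ 9)) ∧ ((¬(3*p ≠ 11)) ↔ 4*tot = -22))) ∧ h = -1 implies it.
Every state satisfying the precondition satisfies the weakest precondition: the implication holds.
Answer: valid


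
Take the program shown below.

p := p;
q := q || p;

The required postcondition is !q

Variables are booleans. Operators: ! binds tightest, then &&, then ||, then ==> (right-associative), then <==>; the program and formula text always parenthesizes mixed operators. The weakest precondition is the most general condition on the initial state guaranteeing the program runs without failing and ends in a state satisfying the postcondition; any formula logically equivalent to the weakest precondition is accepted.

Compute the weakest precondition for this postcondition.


Working backward. After the program, !q must hold.
Before q := q || p: !(q || p)
Before p := p: !(q || p)
Answer: WP = !(q || p)


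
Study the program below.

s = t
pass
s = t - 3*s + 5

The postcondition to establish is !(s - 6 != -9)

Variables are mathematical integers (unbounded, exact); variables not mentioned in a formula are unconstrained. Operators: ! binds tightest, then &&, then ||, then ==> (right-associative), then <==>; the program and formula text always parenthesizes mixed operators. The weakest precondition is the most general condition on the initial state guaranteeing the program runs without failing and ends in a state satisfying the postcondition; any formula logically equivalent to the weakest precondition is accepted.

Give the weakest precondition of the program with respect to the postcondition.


Working backward. After the program, the postcondition !(s - 6 != -9) must hold; in canonical form it is !(s != -3).
Before s := t - 3*s + 5: !(t != 3*s - 8)
Before skip: !(t != 3*s - 8)
Before s := t: !(2*t != 8)
Answer: WP = !(2*t != 8)


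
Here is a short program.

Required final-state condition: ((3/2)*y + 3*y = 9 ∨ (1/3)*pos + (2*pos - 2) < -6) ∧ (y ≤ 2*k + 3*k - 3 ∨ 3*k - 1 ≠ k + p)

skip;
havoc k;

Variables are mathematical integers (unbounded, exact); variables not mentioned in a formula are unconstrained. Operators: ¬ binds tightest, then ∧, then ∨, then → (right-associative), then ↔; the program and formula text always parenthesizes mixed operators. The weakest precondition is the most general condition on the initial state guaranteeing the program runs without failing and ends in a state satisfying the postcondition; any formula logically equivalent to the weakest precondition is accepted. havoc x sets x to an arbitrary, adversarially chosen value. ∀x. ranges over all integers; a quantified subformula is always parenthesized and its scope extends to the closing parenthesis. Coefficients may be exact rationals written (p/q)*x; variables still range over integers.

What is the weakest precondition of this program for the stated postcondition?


Working backward. After the program, the postcondition ((3/2)*y + 3*y = 9 ∨ (1/3)*pos + (2*pos - 2) < -6) ∧ (y ≤ 2*k + 3*k - 3 ∨ 3*k - 1 ≠ k + p) must hold; in canonical form it is ((9/2)*y = 9 ∨ (7/3)*pos < -4) ∧ (y ≤ 5*k - 3 ∨ 2*k ≠ p + 1).
Before havoc k: ∀k_1. (((9/2)*y = 9 ∨ (7/3)*pos < -4) ∧ (y ≤ 5*k_1 - 3 ∨ 2*k_1 ≠ p + 1))
Before skip: ∀k_1. (((9/2)*y = 9 ∨ (7/3)*pos < -4) ∧ (y ≤ 5*k_1 - 3 ∨ 2*k_1 ≠ p + 1))
Answer: WP = ∀k_1. (((9/2)*y = 9 ∨ (7/3)*pos < -4) ∧ (y ≤ 5*k_1 - 3 ∨ 2*k_1 ≠ p + 1))


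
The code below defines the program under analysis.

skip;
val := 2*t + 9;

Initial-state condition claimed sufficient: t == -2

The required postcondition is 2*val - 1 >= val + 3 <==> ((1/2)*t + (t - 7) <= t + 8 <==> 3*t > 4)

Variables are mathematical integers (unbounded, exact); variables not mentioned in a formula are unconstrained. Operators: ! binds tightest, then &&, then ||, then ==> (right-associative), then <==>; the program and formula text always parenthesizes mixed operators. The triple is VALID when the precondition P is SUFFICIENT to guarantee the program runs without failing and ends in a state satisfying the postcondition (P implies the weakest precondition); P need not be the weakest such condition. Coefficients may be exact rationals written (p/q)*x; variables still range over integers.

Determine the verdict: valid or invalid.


Working backward. After the program, the postcondition 2*val - 1 >= val + 3 <==> ((1/2)*t + (t - 7) <= t + 8 <==> 3*t > 4) must hold; in canonical form it is val >= 4 <==> ((1/2)*t <= 15 <==> 3*t > 4).
Before val := 2*t + 9: 2*t >= -5 <==> ((1/2)*t <= 15 <==> 3*t > 4)
Before skip: 2*t >= -5 <==> ((1/2)*t <= 15 <==> 3*t > 4)
The weakest precondition is 2*t >= -5 <==> ((1/2)*t <= 15 <==> 3*t > 4).
Check whether t == -2 implies it.
Countermodel: at the initial state t = -2, the precondition holds but the weakest precondition fails.
Answer: invalid


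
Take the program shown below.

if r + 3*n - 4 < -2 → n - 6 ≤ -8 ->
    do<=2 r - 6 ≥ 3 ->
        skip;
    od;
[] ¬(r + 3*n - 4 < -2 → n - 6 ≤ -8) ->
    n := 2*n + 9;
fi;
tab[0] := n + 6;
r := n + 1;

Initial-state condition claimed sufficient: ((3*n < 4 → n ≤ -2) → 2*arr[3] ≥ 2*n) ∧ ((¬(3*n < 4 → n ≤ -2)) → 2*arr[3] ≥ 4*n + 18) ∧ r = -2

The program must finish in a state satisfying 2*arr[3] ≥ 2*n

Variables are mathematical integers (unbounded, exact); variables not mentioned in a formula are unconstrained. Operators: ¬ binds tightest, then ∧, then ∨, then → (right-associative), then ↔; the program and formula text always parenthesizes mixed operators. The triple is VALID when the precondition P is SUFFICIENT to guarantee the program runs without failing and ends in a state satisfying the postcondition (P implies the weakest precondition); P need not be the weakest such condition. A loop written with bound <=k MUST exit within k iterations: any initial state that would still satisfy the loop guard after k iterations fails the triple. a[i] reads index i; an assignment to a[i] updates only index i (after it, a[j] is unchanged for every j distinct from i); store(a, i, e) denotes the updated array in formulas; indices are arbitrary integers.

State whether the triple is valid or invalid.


Working backward. After the program, 2*arr[3] ≥ 2*n must hold.
Before r := n + 1: 2*arr[3] ≥ 2*n
Before tab[0] := n + 6: 2*arr[3] ≥ 2*n
Then branch requires (r ≥ 9 → ((r ≥ 9 → ((¬(r ≥ 9)) ∧ 2*arr[3] ≥ 2*n)) ∧ ((¬(r ≥ 9)) → 2*arr[3] ≥ 2*n))) ∧ ((¬(r ≥ 9)) → 2*arr[3] ≥ 2*n); else branch requires 2*arr[3] ≥ 4*n + 18.
Before the if: ((3*n + r < 2 → n ≤ -2) → ((r ≥ 9 → ((r ≥ 9 → ((¬(r ≥ 9)) ∧ 2*arr[3] ≥ 2*n)) ∧ ((¬(r ≥ 9)) → 2*arr[3] ≥ 2*n))) ∧ ((¬(r ≥ 9)) → 2*arr[3] ≥ 2*n))) ∧ ((¬(3*n + r < 2 → n ≤ -2)) → 2*arr[3] ≥ 4*n + 18)
The weakest precondition is ((3*n + r < 2 → n ≤ -2) → ((r ≥ 9 → ((r ≥ 9 → ((¬(r ≥ 9)) ∧ 2*arr[3] ≥ 2*n)) ∧ ((¬(r ≥ 9)) → 2*arr[3] ≥ 2*n))) ∧ ((¬(r ≥ 9)) → 2*arr[3] ≥ 2*n))) ∧ ((¬(3*n + r < 2 → n ≤ -2)) → 2*arr[3] ≥ 4*n + 18).
Check whether ((3*n < 4 → n ≤ -2) → 2*arr[3] ≥ 2*n) ∧ ((¬(3*n < 4 → n ≤ -2)) → 2*arr[3] ≥ 4*n + 18) ∧ r = -2 implies it.
Every state satisfying the precondition satisfies the weakest precondition: the implication holds.
Answer: valid


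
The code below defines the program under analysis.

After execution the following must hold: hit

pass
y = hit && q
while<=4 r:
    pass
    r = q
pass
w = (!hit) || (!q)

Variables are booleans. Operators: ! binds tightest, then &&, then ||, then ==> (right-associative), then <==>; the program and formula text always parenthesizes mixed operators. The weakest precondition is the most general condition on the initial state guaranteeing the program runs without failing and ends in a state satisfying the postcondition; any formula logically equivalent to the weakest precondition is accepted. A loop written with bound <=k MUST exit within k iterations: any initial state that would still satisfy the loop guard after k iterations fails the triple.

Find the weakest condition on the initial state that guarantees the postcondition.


Working backward. After the program, hit must hold.
Before w := (!hit) || (!q): hit
Before skip: hit
Before the loop (bound <=4), unroll the exhaustion recursion (WP_0 = exit-now case; WP_j = one more guarded iteration, up to j = 4):
  WP_0: (!r) && hit
  WP_1: (r ==> ((!q) && hit)) && ((!r) ==> hit)
  WP_2: (r ==> ((q ==> ((!q) && hit)) && ((!q) ==> hit))) && ((!r) ==> hit)
  WP_3: (r ==> ((q ==> ((q ==> ((!q) && hit)) && ((!q) ==> hit))) && ((!q) ==> hit))) && ((!r) ==> hit)
  WP_4: (r ==> ((q ==> ((q ==> ((q ==> ((!q) && hit)) && ((!q) ==> hit))) && ((!q) ==> hit))) && ((!q) ==> hit))) && ((!r) ==> hit)
So before the loop: (r ==> ((q ==> ((q ==> ((q ==> ((!q) && hit)) && ((!q) ==> hit))) && ((!q) ==> hit))) && ((!q) ==> hit))) && ((!r) ==> hit)
Before y := hit && q: (r ==> ((q ==> ((q ==> ((q ==> ((!q) && hit)) && ((!q) ==> hit))) && ((!q) ==> hit))) && ((!q) ==> hit))) && ((!r) ==> hit)
Before skip: (r ==> ((q ==> ((q ==> ((q ==> ((!q) && hit)) && ((!q) ==> hit))) && ((!q) ==> hit))) && ((!q) ==> hit))) && ((!r) ==> hit)
Answer: WP = (r ==> ((q ==> ((q ==> ((q ==> ((!q) && hit)) && ((!q) ==> hit))) && ((!q) ==> hit))) && ((!q) ==> hit))) && ((!r) ==> hit)


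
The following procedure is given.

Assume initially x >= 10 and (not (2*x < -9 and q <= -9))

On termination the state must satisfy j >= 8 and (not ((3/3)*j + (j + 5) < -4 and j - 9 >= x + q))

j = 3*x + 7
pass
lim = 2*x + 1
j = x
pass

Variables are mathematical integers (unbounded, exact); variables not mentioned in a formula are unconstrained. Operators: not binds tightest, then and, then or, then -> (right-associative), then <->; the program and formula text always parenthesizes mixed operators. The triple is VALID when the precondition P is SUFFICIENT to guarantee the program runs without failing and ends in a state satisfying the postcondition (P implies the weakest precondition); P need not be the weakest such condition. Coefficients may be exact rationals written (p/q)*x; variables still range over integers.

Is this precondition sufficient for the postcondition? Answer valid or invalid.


Working backward. After the program, the postcondition j >= 8 and (not ((3/3)*j + (j + 5) < -4 and j - 9 >= x + q)) must hold; in canonical form it is j >= 8 and (not (2*j < -9 and j >= q + x + 9)).
Before skip: j >= 8 and (not (2*j < -9 and j >= q + x + 9))
Before j := x: x >= 8 and (not (2*x < -9 and q <= -9))
Before lim := 2*x + 1: x >= 8 and (not (2*x < -9 and q <= -9))
Before skip: x >= 8 and (not (2*x < -9 and q <= -9))
Before j := 3*x + 7: x >= 8 and (not (2*x < -9 and q <= -9))
The weakest precondition is x >= 8 and (not (2*x < -9 and q <= -9)).
Check whether x >= 10 and (not (2*x < -9 and q <= -9)) implies it.
Every state satisfying the precondition satisfies the weakest precondition: the implication holds.
Answer: valid


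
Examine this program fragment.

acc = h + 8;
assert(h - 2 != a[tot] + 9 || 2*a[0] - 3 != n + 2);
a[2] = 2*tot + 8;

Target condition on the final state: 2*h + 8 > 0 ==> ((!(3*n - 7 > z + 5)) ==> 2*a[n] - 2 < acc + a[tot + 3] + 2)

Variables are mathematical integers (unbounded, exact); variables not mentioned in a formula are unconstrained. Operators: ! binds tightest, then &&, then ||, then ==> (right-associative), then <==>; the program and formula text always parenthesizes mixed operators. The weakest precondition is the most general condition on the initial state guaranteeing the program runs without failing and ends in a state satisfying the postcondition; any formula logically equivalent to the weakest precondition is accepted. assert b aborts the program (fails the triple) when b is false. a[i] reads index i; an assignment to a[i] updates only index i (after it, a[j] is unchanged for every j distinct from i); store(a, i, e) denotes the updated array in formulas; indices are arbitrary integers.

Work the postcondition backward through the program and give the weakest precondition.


Working backward. After the program, the postcondition 2*h + 8 > 0 ==> ((!(3*n - 7 > z + 5)) ==> 2*a[n] - 2 < acc + a[tot + 3] + 2) must hold; in canonical form it is 2*h > -8 ==> ((!(3*n > z + 12)) ==> 2*a[n] < a[tot + 3] + acc + 4).
Before a[2] := 2*tot + 8: 2*h > -8 ==> ((!(3*n > z + 12)) ==> 2*store(a, 2, 2*tot + 8)[n] < store(a, 2, 2*tot + 8)[tot + 3] + acc + 4)
Before assert h - 2 != a[tot] + 9 || 2*a[0] - 3 != n + 2: (h != a[tot] + 11 || 2*a[0] != n + 5) && (2*h > -8 ==> ((!(3*n > z + 12)) ==> 2*store(a, 2, 2*tot + 8)[n] < store(a, 2, 2*tot + 8)[tot + 3] + acc + 4))
Before acc := h + 8: (h != a[tot] + 11 || 2*a[0] != n + 5) && (2*h > -8 ==> ((!(3*n > z + 12)) ==> 2*store(a, 2, 2*tot + 8)[n] < store(a, 2, 2*tot + 8)[tot + 3] + h + 12))
Answer: WP = (h != a[tot] + 11 || 2*a[0] != n + 5) && (2*h > -8 ==> ((!(3*n > z + 12)) ==> 2*store(a, 2, 2*tot + 8)[n] < store(a, 2, 2*tot + 8)[tot + 3] + h + 12))


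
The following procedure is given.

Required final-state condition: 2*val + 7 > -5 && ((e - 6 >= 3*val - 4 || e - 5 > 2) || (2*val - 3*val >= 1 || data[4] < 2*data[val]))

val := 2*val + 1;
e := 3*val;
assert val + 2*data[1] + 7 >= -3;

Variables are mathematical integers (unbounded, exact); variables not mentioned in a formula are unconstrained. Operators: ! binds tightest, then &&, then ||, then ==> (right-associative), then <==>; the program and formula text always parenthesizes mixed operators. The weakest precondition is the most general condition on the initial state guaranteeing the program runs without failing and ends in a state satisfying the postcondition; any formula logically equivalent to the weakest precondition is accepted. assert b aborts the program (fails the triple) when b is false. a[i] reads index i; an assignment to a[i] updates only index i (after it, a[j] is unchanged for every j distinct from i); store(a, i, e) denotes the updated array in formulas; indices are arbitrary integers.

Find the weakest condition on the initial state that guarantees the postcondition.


Working backward. After the program, the postcondition 2*val + 7 > -5 && ((e - 6 >= 3*val - 4 || e - 5 > 2) || (2*val - 3*val >= 1 || data[4] < 2*data[val])) must hold; in canonical form it is 2*val > -12 && (e >= 3*val + 2 || e > 7 || val <= -1 || data[4] < 2*data[val]).
Before assert val + 2*data[1] + 7 >= -3: 2*data[1] + val >= -10 && 2*val > -12 && (e >= 3*val + 2 || e > 7 || val <= -1 || data[4] < 2*data[val])
Before e := 3*val: 2*data[1] + val >= -10 && 2*val > -12 && (3*val > 7 || val <= -1 || data[4] < 2*data[val])
Before val := 2*val + 1: 2*data[1] + 2*val >= -11 && 4*val > -14 && (6*val > 4 || 2*val <= -2 || data[4] < 2*data[2*val + 1])
Answer: WP = 2*data[1] + 2*val >= -11 && 4*val > -14 && (6*val > 4 || 2*val <= -2 || data[4] < 2*data[2*val + 1])
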